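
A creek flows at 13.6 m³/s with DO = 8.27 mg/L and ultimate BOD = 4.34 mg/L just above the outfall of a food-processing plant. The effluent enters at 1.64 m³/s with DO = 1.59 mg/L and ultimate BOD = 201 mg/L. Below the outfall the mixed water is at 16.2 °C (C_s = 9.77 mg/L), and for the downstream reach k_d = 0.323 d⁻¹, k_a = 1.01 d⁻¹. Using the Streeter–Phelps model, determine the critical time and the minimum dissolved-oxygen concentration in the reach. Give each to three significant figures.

Mixed DO = (13.6×8.27 + 1.64×1.59)/(13.6+1.64) = 115.1/15.24 = 7.551 mg/L.
Mixed L₀ = (13.6×4.34 + 1.64×201)/(15.24) = 388.7/15.24 = 25.50 mg/L.
Initial deficit D₀ = C_s − DO₀ = 9.77 − 7.551 = 2.219 mg/L.
t_c = (1/0.6870) ln[(1.01/0.323)(1 − 2.219×0.6870/(0.323×25.50))] = 1.456 × ln(2.548) = 1.362 d.
D_c = (0.323/1.01) × 25.50 × e^(−0.323×1.362) = 0.3198 × 25.50 × 0.6442 = 5.254 mg/L.
Minimum DO = 9.77 − 5.254 = 4.516 mg/L.

t_c ≈ 1.36 d; minimum DO ≈ 4.52 mg/L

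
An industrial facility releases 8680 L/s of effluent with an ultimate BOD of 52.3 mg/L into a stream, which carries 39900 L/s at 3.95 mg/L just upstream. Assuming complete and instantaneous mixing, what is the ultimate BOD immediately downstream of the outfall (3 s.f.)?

Flow-weighted mixing: C = (Q_r C_r + Q_w C_w)/(Q_r + Q_w)
= (39900×3.95 + 8680×52.3)/(39900 + 8680) = 611600/48580 = 12.59 mg/L.

12.6 mg/L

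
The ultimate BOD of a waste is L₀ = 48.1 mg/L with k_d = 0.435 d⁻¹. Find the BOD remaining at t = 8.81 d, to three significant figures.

L ≈ 1.04 mg/L

L_t = L₀ e^(−k_d t) = 48.1 × e^(−0.435×8.81) = 48.1 × 0.02166 = 1.042 mg/L.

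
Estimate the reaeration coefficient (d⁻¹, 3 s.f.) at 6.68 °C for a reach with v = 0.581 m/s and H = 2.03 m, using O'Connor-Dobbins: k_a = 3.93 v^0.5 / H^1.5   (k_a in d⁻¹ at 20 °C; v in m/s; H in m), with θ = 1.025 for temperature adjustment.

k_a ≈ 0.745 d⁻¹

k_a(20) = 3.93 × 0.581^0.5 / 2.03^1.5 = 3.93 × 0.7622 / 2.892 = 1.036 d⁻¹.
k_a(6.68) = 1.036 × 1.025^(6.68−20) = 1.036 × 0.7197 = 0.7454 d⁻¹.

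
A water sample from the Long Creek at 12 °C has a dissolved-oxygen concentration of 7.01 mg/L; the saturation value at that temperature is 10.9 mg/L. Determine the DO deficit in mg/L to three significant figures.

D = C_s − C = 10.9 − 7.01 = 3.89 mg/L.

D ≈ 3.89 mg/L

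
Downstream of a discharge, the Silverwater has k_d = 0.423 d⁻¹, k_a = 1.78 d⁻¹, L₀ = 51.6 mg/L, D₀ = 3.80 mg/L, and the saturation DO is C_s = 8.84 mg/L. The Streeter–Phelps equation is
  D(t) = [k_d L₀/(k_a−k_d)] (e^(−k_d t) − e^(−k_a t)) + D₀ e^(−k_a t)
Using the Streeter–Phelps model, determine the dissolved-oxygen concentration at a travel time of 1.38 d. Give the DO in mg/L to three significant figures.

DO ≈ 0.921 mg/L

k_d L₀/(k_a−k_d) = 0.423×51.6/(1.78−0.423) = 21.83/1.357 = 16.08 mg/L.
e^(−k_d t) = e^(−0.423×1.380) = 0.5578; e^(−k_a t) = e^(−1.78×1.380) = 0.08574.
D = 16.08 × (0.5578 − 0.08574) + 3.80 × 0.08574 = 7.593 + 0.3258 = 7.919 mg/L.
DO = C_s − D = 8.84 − 7.919 = 0.9212 mg/L.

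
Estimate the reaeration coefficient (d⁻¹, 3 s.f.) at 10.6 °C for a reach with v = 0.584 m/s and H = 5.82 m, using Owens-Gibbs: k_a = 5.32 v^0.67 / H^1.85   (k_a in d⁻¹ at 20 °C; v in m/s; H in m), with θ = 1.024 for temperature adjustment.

k_a(20) = 5.32 × 0.584^0.67 / 5.82^1.85 = 5.32 × 0.6974 / 26.01 = 0.1427 d⁻¹.
k_a(10.6) = 0.1427 × 1.024^(10.6−20) = 0.1427 × 0.8002 = 0.1142 d⁻¹.

k_a ≈ 0.114 d⁻¹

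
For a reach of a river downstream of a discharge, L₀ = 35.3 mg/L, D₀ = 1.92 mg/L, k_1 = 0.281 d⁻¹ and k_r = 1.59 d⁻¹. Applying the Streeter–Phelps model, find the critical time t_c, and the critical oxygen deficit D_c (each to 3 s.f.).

t_c = [1/(k_r−k_1)] ln[(k_r/k_1)(1 − D₀(k_r−k_1)/(k_1 L₀))]
= [1/(1.59−0.281)] ln[(1.59/0.281)(1 − 1.92×1.309/(0.281×35.3))]
= (1/1.309) ln[5.658 × 0.7466] = 0.7639 × ln(4.225) = 0.7639 × 1.441 = 1.101 d.
D_c = (k_1/k_r) L₀ e^(−k_1 t_c) = (0.281/1.59) × 35.3 × e^(−0.281×1.101) = 0.1767 × 35.3 × 0.7339 = 4.579 mg/L.

t_c ≈ 1.10 d; D_c ≈ 4.58 mg/L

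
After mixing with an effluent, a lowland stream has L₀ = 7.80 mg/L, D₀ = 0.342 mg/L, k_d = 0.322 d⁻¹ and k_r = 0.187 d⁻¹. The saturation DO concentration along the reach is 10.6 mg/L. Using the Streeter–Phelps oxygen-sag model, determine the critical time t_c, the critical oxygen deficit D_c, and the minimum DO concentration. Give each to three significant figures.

With k_r/k_d = 0.5807 and 1 − D₀(k_r−k_d)/(k_d L₀) = 1.018,
t_c = ln(0.5807 × 1.018) / (0.187 − 0.322) = ln(0.5914) / -0.1350 = -0.5252/-0.1350 = 3.891 d.
L(t_c) = L₀ e^(−k_d t_c) = 7.80 × 0.2857 = 2.229 mg/L, and at the critical point k_r D_c = k_d L, so D_c = (0.322/0.187) × 2.229 = 3.837 mg/L.
Minimum DO = C_s − D_c = 10.6 − 3.837 = 6.763 mg/L.

t_c ≈ 3.89 d; D_c ≈ 3.84 mg/L; min DO ≈ 6.76 mg/L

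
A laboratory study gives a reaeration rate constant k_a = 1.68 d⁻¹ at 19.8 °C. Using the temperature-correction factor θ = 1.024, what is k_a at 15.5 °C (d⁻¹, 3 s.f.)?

k_a ≈ 1.52 d⁻¹

k_a(T₂) = k_a(T₁) · θ^(T₂−T₁) = 1.68 × 1.024^(15.5−19.8)
= 1.68 × 1.024^-4.30 = 1.68 × 0.9030 = 1.517 d⁻¹.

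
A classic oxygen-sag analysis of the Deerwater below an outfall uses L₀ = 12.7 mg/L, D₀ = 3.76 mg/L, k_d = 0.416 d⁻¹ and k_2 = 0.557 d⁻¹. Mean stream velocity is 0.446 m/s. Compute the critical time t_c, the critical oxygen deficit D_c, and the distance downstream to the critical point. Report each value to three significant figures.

t_c = [1/(k_2−k_d)] ln[(k_2/k_d)(1 − D₀(k_2−k_d)/(k_d L₀))]
= [1/(0.557−0.416)] ln[(0.557/0.416)(1 − 3.76×0.1410/(0.416×12.7))]
= (1/0.1410) ln[1.339 × 0.8997] = 7.092 × ln(1.205) = 7.092 × 0.1861 = 1.320 d.
L(t_c) = L₀ e^(−k_d t_c) = 12.7 × 0.5774 = 7.333 mg/L, and at the critical point k_2 D_c = k_d L, so D_c = (0.416/0.557) × 7.333 = 5.477 mg/L.
x_c = v t_c = 0.446 m/s × 1.320 d × 86400 s/d = 50870 m ≈ 50.9 km.

t_c ≈ 1.32 d; D_c ≈ 5.48 mg/L; x_c ≈ 50.9 km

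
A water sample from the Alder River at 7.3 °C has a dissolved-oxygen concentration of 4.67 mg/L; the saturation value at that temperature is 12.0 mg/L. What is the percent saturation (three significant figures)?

% saturation = C/C_s × 100 = 4.67/12.0 × 100 = 38.9 %.

38.9 % saturation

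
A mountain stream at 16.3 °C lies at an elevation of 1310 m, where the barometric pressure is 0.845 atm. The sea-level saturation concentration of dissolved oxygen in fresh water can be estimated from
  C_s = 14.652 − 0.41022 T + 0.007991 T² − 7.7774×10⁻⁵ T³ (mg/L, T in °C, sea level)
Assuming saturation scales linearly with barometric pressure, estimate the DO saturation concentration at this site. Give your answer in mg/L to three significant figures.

At sea level: C_s = 14.652 − 0.41022×16.3 + 0.007991×16.3² − 7.7774×10⁻⁵×16.3³ = 9.752 mg/L.
Pressure correction: C_s' = 9.752 × 0.845 = 8.240 mg/L.

C_s ≈ 8.24 mg/L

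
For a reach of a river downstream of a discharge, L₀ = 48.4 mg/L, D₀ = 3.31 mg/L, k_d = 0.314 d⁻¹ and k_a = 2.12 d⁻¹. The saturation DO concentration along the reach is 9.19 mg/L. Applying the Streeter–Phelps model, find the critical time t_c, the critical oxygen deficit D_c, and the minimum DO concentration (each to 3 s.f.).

At the critical point dD/dt = 0, so k_d L₀ e^(−k_d t) = k_a D. Substituting D(t) from the Streeter–Phelps equation and solving for t gives
t_c = ln[(k_a/k_d)(1 − D₀(k_a−k_d)/(k_d L₀))] / (k_a−k_d).
Here k_a−k_d = 1.806 d⁻¹ and 1 − D₀(k_a−k_d)/(k_d L₀) = 1 − 3.31×1.806/(0.314×48.4) = 0.6067, so
t_c = ln(6.752 × 0.6067) / 1.806 = 1.410 / 1.806 = 0.7807 d.
D_c = (k_d/k_a) L₀ e^(−k_d t_c) = (0.314/2.12) × 48.4 × e^(−0.314×0.7807) = 0.1481 × 48.4 × 0.7826 = 5.610 mg/L.
Minimum DO = C_s − D_c = 9.19 − 5.610 = 3.580 mg/L.

t_c ≈ 0.781 d; D_c ≈ 5.61 mg/L; min DO ≈ 3.58 mg/L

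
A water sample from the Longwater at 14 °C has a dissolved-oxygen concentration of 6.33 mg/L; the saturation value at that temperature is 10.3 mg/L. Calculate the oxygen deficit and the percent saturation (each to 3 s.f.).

D = C_s − C = 10.3 − 6.33 = 3.97 mg/L.
% saturation = 6.33/10.3 × 100 = 61.5 %.

D ≈ 3.97 mg/L; 61.5 % saturation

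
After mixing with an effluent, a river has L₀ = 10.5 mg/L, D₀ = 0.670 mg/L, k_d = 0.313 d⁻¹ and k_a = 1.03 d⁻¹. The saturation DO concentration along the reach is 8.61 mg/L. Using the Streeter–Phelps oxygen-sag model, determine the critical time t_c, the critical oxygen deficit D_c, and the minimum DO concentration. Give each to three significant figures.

At the critical point dD/dt = 0, so k_d L₀ e^(−k_d t) = k_a D. Substituting D(t) from the Streeter–Phelps equation and solving for t gives
t_c = ln[(k_a/k_d)(1 − D₀(k_a−k_d)/(k_d L₀))] / (k_a−k_d).
Here k_a−k_d = 0.7170 d⁻¹ and 1 − D₀(k_a−k_d)/(k_d L₀) = 1 − 0.670×0.7170/(0.313×10.5) = 0.8538, so
t_c = ln(3.291 × 0.8538) / 0.7170 = 1.033 / 0.7170 = 1.441 d.
D_c = (k_d/k_a) L₀ e^(−k_d t_c) = (0.313/1.03) × 10.5 × e^(−0.313×1.441) = 0.3039 × 10.5 × 0.6370 = 2.033 mg/L.
Minimum DO = C_s − D_c = 8.61 − 2.033 = 6.577 mg/L.

t_c ≈ 1.44 d; D_c ≈ 2.03 mg/L; min DO ≈ 6.58 mg/L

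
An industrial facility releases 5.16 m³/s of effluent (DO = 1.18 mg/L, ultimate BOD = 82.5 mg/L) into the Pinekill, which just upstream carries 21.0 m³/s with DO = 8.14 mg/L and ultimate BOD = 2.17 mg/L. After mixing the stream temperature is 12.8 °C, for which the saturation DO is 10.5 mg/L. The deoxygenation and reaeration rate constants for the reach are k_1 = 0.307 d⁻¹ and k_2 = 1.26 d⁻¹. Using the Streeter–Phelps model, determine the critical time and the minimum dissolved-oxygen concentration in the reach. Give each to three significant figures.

t_c ≈ 0.400 d; minimum DO ≈ 6.62 mg/L

Mixed DO = (21.0×8.14 + 5.16×1.18)/(21.0+5.16) = 177.0/26.16 = 6.767 mg/L.
Mixed L₀ = (21.0×2.17 + 5.16×82.5)/(26.16) = 471.3/26.16 = 18.01 mg/L.
Initial deficit D₀ = C_s − DO₀ = 10.5 − 6.767 = 3.733 mg/L.
t_c = (1/0.9530) ln[(1.26/0.307)(1 − 3.733×0.9530/(0.307×18.01))] = 1.049 × ln(1.464) = 0.4002 d.
D_c = (0.307/1.26) × 18.01 × e^(−0.307×0.4002) = 0.2437 × 18.01 × 0.8844 = 3.882 mg/L.
Minimum DO = 10.5 − 3.882 = 6.618 mg/L.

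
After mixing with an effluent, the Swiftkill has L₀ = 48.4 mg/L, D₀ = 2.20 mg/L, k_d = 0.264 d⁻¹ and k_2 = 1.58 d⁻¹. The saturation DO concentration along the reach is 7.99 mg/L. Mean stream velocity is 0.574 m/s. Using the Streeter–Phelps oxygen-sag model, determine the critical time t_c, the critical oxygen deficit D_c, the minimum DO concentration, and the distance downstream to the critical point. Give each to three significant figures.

t_c ≈ 1.16 d; D_c ≈ 5.95 mg/L; min DO ≈ 2.04 mg/L; x_c ≈ 57.7 km

t_c = [1/(k_2−k_d)] ln[(k_2/k_d)(1 − D₀(k_2−k_d)/(k_d L₀))]
= [1/(1.58−0.264)] ln[(1.58/0.264)(1 − 2.20×1.316/(0.264×48.4))]
= (1/1.316) ln[5.985 × 0.7734] = 0.7599 × ln(4.629) = 0.7599 × 1.532 = 1.164 d.
D_c = (k_d/k_2) L₀ e^(−k_d t_c) = (0.264/1.58) × 48.4 × e^(−0.264×1.164) = 0.1671 × 48.4 × 0.7354 = 5.947 mg/L.
Minimum DO = C_s − D_c = 7.99 − 5.947 = 2.043 mg/L.
x_c = v t_c = 0.574 m/s × 1.164 d × 86400 s/d = 57740 m ≈ 57.7 km.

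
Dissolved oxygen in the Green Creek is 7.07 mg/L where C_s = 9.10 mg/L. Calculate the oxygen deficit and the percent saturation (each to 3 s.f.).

D ≈ 2.03 mg/L; 77.7 % saturation

D = C_s − C = 9.10 − 7.07 = 2.03 mg/L.
% saturation = 7.07/9.10 × 100 = 77.7 %.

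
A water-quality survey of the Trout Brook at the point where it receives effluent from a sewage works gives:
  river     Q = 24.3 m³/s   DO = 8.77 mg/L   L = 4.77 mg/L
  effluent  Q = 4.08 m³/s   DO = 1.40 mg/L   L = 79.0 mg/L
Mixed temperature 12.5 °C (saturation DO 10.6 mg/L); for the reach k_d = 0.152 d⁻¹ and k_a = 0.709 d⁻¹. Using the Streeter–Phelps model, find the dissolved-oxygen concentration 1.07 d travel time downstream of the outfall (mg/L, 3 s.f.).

Mixed DO = (24.3×8.77 + 4.08×1.40)/(24.3+4.08) = 218.8/28.38 = 7.710 mg/L.
Mixed L₀ = (24.3×4.77 + 4.08×79.0)/(28.38) = 438.2/28.38 = 15.44 mg/L.
Initial deficit D₀ = C_s − DO₀ = 10.6 − 7.710 = 2.890 mg/L.
D(1.07) = [0.152×15.44/(0.709−0.152)](e^(−0.152×1.07) − e^(−0.709×1.07)) + 2.890 e^(−0.709×1.07)
= 4.214 × (0.8499 − 0.4683) + 2.890 × 0.4683 = 2.961 mg/L.
DO = 10.6 − 2.961 = 7.639 mg/L.

DO ≈ 7.64 mg/L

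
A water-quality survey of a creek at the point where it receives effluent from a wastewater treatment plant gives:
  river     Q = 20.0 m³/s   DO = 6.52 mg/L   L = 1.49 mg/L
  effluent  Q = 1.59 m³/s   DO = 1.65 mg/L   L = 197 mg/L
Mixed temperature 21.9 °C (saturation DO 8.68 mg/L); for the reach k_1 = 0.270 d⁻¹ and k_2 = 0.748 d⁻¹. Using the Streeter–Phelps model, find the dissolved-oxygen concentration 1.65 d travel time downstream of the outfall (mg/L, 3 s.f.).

Mixed DO = (20.0×6.52 + 1.59×1.65)/(20.0+1.59) = 133.0/21.59 = 6.161 mg/L.
Mixed L₀ = (20.0×1.49 + 1.59×197)/(21.59) = 343.0/21.59 = 15.89 mg/L.
Initial deficit D₀ = C_s − DO₀ = 8.68 − 6.161 = 2.519 mg/L.
D(1.65) = [0.270×15.89/(0.748−0.270)](e^(−0.270×1.65) − e^(−0.748×1.65)) + 2.519 e^(−0.748×1.65)
= 8.975 × (0.6405 − 0.2911) + 2.519 × 0.2911 = 3.869 mg/L.
DO = 8.68 − 3.869 = 4.811 mg/L.

DO ≈ 4.81 mg/L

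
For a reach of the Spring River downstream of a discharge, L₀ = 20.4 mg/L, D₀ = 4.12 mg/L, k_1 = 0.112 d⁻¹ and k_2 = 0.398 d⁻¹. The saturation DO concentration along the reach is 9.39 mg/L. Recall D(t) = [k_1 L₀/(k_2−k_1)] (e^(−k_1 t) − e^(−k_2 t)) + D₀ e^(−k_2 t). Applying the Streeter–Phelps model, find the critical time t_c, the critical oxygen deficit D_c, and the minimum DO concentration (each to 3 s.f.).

t_c ≈ 1.90 d; D_c ≈ 4.64 mg/L; min DO ≈ 4.75 mg/L

At the critical point dD/dt = 0, so k_1 L₀ e^(−k_1 t) = k_2 D. Substituting D(t) from the Streeter–Phelps equation and solving for t gives
t_c = ln[(k_2/k_1)(1 − D₀(k_2−k_1)/(k_1 L₀))] / (k_2−k_1).
Here k_2−k_1 = 0.2860 d⁻¹ and 1 − D₀(k_2−k_1)/(k_1 L₀) = 1 − 4.12×0.2860/(0.112×20.4) = 0.4843, so
t_c = ln(3.554 × 0.4843) / 0.2860 = 0.5429 / 0.2860 = 1.898 d.
D_c = (k_1/k_2) L₀ e^(−k_1 t_c) = (0.112/0.398) × 20.4 × e^(−0.112×1.898) = 0.2814 × 20.4 × 0.8085 = 4.641 mg/L.
Minimum DO = C_s − D_c = 9.39 − 4.641 = 4.749 mg/L.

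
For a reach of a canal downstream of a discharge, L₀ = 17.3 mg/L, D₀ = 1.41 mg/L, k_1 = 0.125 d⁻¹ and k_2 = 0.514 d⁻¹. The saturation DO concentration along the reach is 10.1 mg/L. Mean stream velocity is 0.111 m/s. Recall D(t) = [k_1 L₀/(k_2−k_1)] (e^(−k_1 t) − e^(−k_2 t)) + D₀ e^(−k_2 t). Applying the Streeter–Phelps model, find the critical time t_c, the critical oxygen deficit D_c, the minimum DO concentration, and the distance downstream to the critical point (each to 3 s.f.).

t_c = [1/(k_2−k_1)] ln[(k_2/k_1)(1 − D₀(k_2−k_1)/(k_1 L₀))]
= [1/(0.514−0.125)] ln[(0.514/0.125)(1 − 1.41×0.3890/(0.125×17.3))]
= (1/0.3890) ln[4.112 × 0.7464] = 2.571 × ln(3.069) = 2.571 × 1.121 = 2.883 d.
L(t_c) = L₀ e^(−k_1 t_c) = 17.3 × 0.6974 = 12.07 mg/L, and at the critical point k_2 D_c = k_1 L, so D_c = (0.125/0.514) × 12.07 = 2.934 mg/L.
Minimum DO = C_s − D_c = 10.1 − 2.934 = 7.166 mg/L.
x_c = v t_c = 0.111 m/s × 2.883 d × 86400 s/d = 27650 m ≈ 27.6 km.

t_c ≈ 2.88 d; D_c ≈ 2.93 mg/L; min DO ≈ 7.17 mg/L; x_c ≈ 27.6 km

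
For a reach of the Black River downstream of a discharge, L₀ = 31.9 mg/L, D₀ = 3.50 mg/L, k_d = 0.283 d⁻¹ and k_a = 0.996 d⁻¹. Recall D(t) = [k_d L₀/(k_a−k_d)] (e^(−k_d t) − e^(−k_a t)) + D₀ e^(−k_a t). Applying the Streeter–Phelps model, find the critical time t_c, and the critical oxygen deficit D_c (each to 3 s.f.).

t_c ≈ 1.31 d; D_c ≈ 6.25 mg/L

t_c = [1/(k_a−k_d)] ln[(k_a/k_d)(1 − D₀(k_a−k_d)/(k_d L₀))]
= [1/(0.996−0.283)] ln[(0.996/0.283)(1 − 3.50×0.7130/(0.283×31.9))]
= (1/0.7130) ln[3.519 × 0.7236] = 1.403 × ln(2.547) = 1.403 × 0.9347 = 1.311 d.
L(t_c) = L₀ e^(−k_d t_c) = 31.9 × 0.6900 = 22.01 mg/L, and at the critical point k_a D_c = k_d L, so D_c = (0.283/0.996) × 22.01 = 6.254 mg/L.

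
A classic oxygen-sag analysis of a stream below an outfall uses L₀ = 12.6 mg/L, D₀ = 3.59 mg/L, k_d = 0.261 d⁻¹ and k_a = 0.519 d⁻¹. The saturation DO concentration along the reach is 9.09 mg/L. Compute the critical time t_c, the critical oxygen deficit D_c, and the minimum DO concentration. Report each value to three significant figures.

At the critical point dD/dt = 0, so k_d L₀ e^(−k_d t) = k_a D. Substituting D(t) from the Streeter–Phelps equation and solving for t gives
t_c = ln[(k_a/k_d)(1 − D₀(k_a−k_d)/(k_d L₀))] / (k_a−k_d).
Here k_a−k_d = 0.2580 d⁻¹ and 1 − D₀(k_a−k_d)/(k_d L₀) = 1 − 3.59×0.2580/(0.261×12.6) = 0.7184, so
t_c = ln(1.989 × 0.7184) / 0.2580 = 0.3566 / 0.2580 = 1.382 d.
L(t_c) = L₀ e^(−k_d t_c) = 12.6 × 0.6972 = 8.784 mg/L, and at the critical point k_a D_c = k_d L, so D_c = (0.261/0.519) × 8.784 = 4.418 mg/L.
Minimum DO = C_s − D_c = 9.09 − 4.418 = 4.672 mg/L.

t_c ≈ 1.38 d; D_c ≈ 4.42 mg/L; min DO ≈ 4.67 mg/L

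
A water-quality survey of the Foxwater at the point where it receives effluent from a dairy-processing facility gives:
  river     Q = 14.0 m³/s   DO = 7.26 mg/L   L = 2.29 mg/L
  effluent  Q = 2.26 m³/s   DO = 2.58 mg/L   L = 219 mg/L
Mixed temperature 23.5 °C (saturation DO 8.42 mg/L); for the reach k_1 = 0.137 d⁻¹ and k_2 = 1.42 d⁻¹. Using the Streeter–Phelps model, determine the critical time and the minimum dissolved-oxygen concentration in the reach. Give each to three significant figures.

t_c ≈ 1.25 d; minimum DO ≈ 5.78 mg/L

Mixed DO = (14.0×7.26 + 2.26×2.58)/(14.0+2.26) = 107.5/16.26 = 6.610 mg/L.
Mixed L₀ = (14.0×2.29 + 2.26×219)/(16.26) = 527.0/16.26 = 32.41 mg/L.
Initial deficit D₀ = C_s − DO₀ = 8.42 − 6.610 = 1.810 mg/L.
t_c = (1/1.283) ln[(1.42/0.137)(1 − 1.810×1.283/(0.137×32.41))] = 0.7794 × ln(4.943) = 1.245 d.
D_c = (0.137/1.42) × 32.41 × e^(−0.137×1.245) = 0.09648 × 32.41 × 0.8431 = 2.636 mg/L.
Minimum DO = 8.42 − 2.636 = 5.784 mg/L.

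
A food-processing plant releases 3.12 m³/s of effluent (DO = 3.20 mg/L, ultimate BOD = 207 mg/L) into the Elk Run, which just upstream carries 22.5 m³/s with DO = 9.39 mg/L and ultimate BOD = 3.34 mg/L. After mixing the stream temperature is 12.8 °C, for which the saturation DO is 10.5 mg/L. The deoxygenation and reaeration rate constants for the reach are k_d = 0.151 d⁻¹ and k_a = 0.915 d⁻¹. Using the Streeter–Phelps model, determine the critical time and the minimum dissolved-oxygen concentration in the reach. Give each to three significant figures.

Mixed DO = (22.5×9.39 + 3.12×3.20)/(22.5+3.12) = 221.3/25.62 = 8.636 mg/L.
Mixed L₀ = (22.5×3.34 + 3.12×207)/(25.62) = 721.0/25.62 = 28.14 mg/L.
Initial deficit D₀ = C_s − DO₀ = 10.5 − 8.636 = 1.864 mg/L.
t_c = (1/0.7640) ln[(0.915/0.151)(1 − 1.864×0.7640/(0.151×28.14))] = 1.309 × ln(4.029) = 1.824 d.
D_c = (0.151/0.915) × 28.14 × e^(−0.151×1.824) = 0.1650 × 28.14 × 0.7593 = 3.526 mg/L.
Minimum DO = 10.5 − 3.526 = 6.974 mg/L.

t_c ≈ 1.82 d; minimum DO ≈ 6.97 mg/L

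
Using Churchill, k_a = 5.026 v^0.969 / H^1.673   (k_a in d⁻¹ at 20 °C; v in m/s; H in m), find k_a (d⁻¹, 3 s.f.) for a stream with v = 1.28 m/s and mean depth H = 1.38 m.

k_a = 5.026 × 1.28^0.969 / 1.38^1.673 = 5.026 × 1.270 / 1.714 = 3.725 d⁻¹.

k_a ≈ 3.72 d⁻¹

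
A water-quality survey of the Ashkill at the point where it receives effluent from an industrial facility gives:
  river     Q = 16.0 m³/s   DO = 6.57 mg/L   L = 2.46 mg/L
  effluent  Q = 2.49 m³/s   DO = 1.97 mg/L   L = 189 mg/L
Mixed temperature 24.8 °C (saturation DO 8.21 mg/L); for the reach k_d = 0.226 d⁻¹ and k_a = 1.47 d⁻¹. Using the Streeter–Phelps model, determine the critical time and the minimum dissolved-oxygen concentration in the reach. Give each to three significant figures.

t_c ≈ 1.02 d; minimum DO ≈ 4.85 mg/L

Mixed DO = (16.0×6.57 + 2.49×1.97)/(16.0+2.49) = 110.0/18.49 = 5.951 mg/L.
Mixed L₀ = (16.0×2.46 + 2.49×189)/(18.49) = 510.0/18.49 = 27.58 mg/L.
Initial deficit D₀ = C_s − DO₀ = 8.21 − 5.951 = 2.259 mg/L.
t_c = (1/1.244) ln[(1.47/0.226)(1 − 2.259×1.244/(0.226×27.58))] = 0.8039 × ln(3.571) = 1.023 d.
D_c = (0.226/1.47) × 27.58 × e^(−0.226×1.023) = 0.1537 × 27.58 × 0.7935 = 3.365 mg/L.
Minimum DO = 8.21 − 3.365 = 4.845 mg/L.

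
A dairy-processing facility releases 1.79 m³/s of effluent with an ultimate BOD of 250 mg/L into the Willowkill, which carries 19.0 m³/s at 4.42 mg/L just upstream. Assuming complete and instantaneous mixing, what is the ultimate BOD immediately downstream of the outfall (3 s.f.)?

Flow-weighted mixing: C = (Q_r C_r + Q_w C_w)/(Q_r + Q_w)
= (19.0×4.42 + 1.79×250)/(19.0 + 1.79) = 531.5/20.79 = 25.56 mg/L.

25.6 mg/L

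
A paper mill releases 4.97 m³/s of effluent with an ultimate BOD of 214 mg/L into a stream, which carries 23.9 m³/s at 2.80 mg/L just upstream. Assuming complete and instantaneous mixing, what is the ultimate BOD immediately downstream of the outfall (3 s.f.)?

Flow-weighted mixing: C = (Q_r C_r + Q_w C_w)/(Q_r + Q_w)
= (23.9×2.80 + 4.97×214)/(23.9 + 4.97) = 1130/28.87 = 39.16 mg/L.

39.2 mg/L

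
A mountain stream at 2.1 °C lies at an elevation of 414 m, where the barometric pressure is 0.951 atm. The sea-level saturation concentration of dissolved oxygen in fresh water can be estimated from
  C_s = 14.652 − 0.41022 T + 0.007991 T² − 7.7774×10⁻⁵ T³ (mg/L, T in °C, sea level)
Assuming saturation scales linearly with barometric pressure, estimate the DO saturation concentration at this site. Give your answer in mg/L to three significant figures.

At sea level: C_s = 14.652 − 0.41022×2.1 + 0.007991×2.1² − 7.7774×10⁻⁵×2.1³ = 13.83 mg/L.
Pressure correction: C_s' = 13.83 × 0.951 = 13.15 mg/L.

C_s ≈ 13.1 mg/L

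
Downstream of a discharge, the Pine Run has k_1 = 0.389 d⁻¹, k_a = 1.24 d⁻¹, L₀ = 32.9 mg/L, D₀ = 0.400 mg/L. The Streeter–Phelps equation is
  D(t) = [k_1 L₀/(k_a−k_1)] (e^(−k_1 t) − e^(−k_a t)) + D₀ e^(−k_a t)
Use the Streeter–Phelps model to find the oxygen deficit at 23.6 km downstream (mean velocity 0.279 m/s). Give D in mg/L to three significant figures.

D ≈ 5.93 mg/L

Travel time t = x/v = 23.6 km / (0.279 m/s) = 23600 m / 0.279 m/s = 84590 s = 0.9790 d.
k_1 L₀/(k_a−k_1) = 0.389×32.9/(1.24−0.389) = 12.80/0.8510 = 15.04 mg/L.
e^(−k_1 t) = e^(−0.389×0.9790) = 0.6833; e^(−k_a t) = e^(−1.24×0.9790) = 0.2970.
D = 15.04 × (0.6833 − 0.2970) + 0.400 × 0.2970 = 5.809 + 0.1188 = 5.928 mg/L.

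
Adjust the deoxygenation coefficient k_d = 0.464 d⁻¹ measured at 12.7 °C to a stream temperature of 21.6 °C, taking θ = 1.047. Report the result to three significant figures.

k_d ≈ 0.698 d⁻¹

k_d(T₂) = k_d(T₁) · θ^(T₂−T₁) = 0.464 × 1.047^(21.6−12.7)
= 0.464 × 1.047^8.90 = 0.464 × 1.505 = 0.6983 d⁻¹.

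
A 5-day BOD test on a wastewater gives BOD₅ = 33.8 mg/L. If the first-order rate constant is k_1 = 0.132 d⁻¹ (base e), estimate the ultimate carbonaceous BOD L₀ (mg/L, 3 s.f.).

BOD₅ = L₀(1 − e^(−5k_1)) ⇒ L₀ = BOD₅ / (1 − e^(−5×0.132))
= 33.8 / (1 − 0.5169) = 33.8 / 0.4831 = 69.96 mg/L.

L₀ ≈ 70.0 mg/L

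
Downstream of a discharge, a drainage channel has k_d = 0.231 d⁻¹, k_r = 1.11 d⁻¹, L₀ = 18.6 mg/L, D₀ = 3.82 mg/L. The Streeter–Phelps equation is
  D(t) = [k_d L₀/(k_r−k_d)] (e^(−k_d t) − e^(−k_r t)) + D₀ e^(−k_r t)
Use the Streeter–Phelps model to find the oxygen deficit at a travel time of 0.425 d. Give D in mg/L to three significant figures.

k_d L₀/(k_r−k_d) = 0.231×18.6/(1.11−0.231) = 4.297/0.8790 = 4.888 mg/L.
e^(−k_d t) = e^(−0.231×0.4250) = 0.9065; e^(−k_r t) = e^(−1.11×0.4250) = 0.6239.
D = 4.888 × (0.9065 − 0.6239) + 3.82 × 0.6239 = 1.381 + 2.383 = 3.765 mg/L.

D ≈ 3.76 mg/L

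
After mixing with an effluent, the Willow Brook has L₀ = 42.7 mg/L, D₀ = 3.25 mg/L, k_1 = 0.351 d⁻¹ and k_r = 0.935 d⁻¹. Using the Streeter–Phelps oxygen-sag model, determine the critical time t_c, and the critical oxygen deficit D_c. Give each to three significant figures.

With k_r/k_1 = 2.664 and 1 − D₀(k_r−k_1)/(k_1 L₀) = 0.8734,
t_c = ln(2.664 × 0.8734) / (0.935 − 0.351) = ln(2.326) / 0.5840 = 0.8444/0.5840 = 1.446 d.
L(t_c) = L₀ e^(−k_1 t_c) = 42.7 × 0.6020 = 25.71 mg/L, and at the critical point k_r D_c = k_1 L, so D_c = (0.351/0.935) × 25.71 = 9.650 mg/L.

t_c ≈ 1.45 d; D_c ≈ 9.65 mg/L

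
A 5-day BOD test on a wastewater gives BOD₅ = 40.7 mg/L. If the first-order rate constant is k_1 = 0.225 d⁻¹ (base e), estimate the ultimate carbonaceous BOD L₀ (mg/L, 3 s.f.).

L₀ ≈ 60.3 mg/L

BOD₅ = L₀(1 − e^(−5k_1)) ⇒ L₀ = BOD₅ / (1 − e^(−5×0.225))
= 40.7 / (1 − 0.3247) = 40.7 / 0.6753 = 60.27 mg/L.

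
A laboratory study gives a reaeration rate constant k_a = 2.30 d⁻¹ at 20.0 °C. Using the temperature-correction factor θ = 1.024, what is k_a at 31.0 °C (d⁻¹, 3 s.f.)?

k_a(T₂) = k_a(T₁) · θ^(T₂−T₁) = 2.30 × 1.024^(31.0−20.0)
= 2.30 × 1.024^11.0 = 2.30 × 1.298 = 2.986 d⁻¹.

k_a ≈ 2.99 d⁻¹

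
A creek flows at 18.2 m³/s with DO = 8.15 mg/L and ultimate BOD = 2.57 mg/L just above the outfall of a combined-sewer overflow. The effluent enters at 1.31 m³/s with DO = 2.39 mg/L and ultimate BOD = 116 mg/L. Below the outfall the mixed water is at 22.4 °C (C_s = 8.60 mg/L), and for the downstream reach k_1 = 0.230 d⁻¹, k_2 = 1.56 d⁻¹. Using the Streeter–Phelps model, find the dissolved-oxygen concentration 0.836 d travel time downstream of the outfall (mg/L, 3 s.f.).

Mixed DO = (18.2×8.15 + 1.31×2.39)/(18.2+1.31) = 151.5/19.51 = 7.763 mg/L.
Mixed L₀ = (18.2×2.57 + 1.31×116)/(19.51) = 198.7/19.51 = 10.19 mg/L.
Initial deficit D₀ = C_s − DO₀ = 8.60 − 7.763 = 0.8368 mg/L.
D(0.836) = [0.230×10.19/(1.56−0.230)](e^(−0.230×0.836) − e^(−1.56×0.836)) + 0.8368 e^(−1.56×0.836)
= 1.762 × (0.8251 − 0.2714) + 0.8368 × 0.2714 = 1.202 mg/L.
DO = 8.60 − 1.202 = 7.398 mg/L.

DO ≈ 7.40 mg/L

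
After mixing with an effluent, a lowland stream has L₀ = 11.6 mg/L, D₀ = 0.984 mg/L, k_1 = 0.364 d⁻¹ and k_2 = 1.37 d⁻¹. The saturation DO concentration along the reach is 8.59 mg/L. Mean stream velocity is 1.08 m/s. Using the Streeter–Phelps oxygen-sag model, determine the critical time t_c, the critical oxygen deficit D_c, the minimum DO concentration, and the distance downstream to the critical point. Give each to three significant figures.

t_c ≈ 1.05 d; D_c ≈ 2.10 mg/L; min DO ≈ 6.49 mg/L; x_c ≈ 98.2 km

With k_2/k_1 = 3.764 and 1 − D₀(k_2−k_1)/(k_1 L₀) = 0.7656,
t_c = ln(3.764 × 0.7656) / (1.37 − 0.364) = ln(2.881) / 1.006 = 1.058/1.006 = 1.052 d.
D_c = (k_1/k_2) L₀ e^(−k_1 t_c) = (0.364/1.37) × 11.6 × e^(−0.364×1.052) = 0.2657 × 11.6 × 0.6819 = 2.102 mg/L.
Minimum DO = C_s − D_c = 8.59 − 2.102 = 6.488 mg/L.
x_c = v t_c = 1.08 m/s × 1.052 d × 86400 s/d = 98160 m ≈ 98.2 km.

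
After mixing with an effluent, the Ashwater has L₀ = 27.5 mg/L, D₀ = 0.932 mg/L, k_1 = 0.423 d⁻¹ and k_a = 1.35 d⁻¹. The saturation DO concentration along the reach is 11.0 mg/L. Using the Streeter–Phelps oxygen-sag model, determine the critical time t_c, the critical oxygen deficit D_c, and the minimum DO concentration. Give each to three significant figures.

t_c = [1/(k_a−k_1)] ln[(k_a/k_1)(1 − D₀(k_a−k_1)/(k_1 L₀))]
= [1/(1.35−0.423)] ln[(1.35/0.423)(1 − 0.932×0.9270/(0.423×27.5))]
= (1/0.9270) ln[3.191 × 0.9257] = 1.079 × ln(2.954) = 1.079 × 1.083 = 1.169 d.
L(t_c) = L₀ e^(−k_1 t_c) = 27.5 × 0.6100 = 16.77 mg/L, and at the critical point k_a D_c = k_1 L, so D_c = (0.423/1.35) × 16.77 = 5.256 mg/L.
Minimum DO = C_s − D_c = 11.0 − 5.256 = 5.744 mg/L.

t_c ≈ 1.17 d; D_c ≈ 5.26 mg/L; min DO ≈ 5.74 mg/L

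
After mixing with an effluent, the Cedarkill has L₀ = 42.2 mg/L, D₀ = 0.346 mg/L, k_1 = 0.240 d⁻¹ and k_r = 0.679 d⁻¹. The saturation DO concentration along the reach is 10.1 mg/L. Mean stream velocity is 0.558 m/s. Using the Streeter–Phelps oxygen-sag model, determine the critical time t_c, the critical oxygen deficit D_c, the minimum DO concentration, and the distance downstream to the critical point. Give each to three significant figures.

At the critical point dD/dt = 0, so k_1 L₀ e^(−k_1 t) = k_r D. Substituting D(t) from the Streeter–Phelps equation and solving for t gives
t_c = ln[(k_r/k_1)(1 − D₀(k_r−k_1)/(k_1 L₀))] / (k_r−k_1).
Here k_r−k_1 = 0.4390 d⁻¹ and 1 − D₀(k_r−k_1)/(k_1 L₀) = 1 − 0.346×0.4390/(0.240×42.2) = 0.9850, so
t_c = ln(2.829 × 0.9850) / 0.4390 = 1.025 / 0.4390 = 2.335 d.
L(t_c) = L₀ e^(−k_1 t_c) = 42.2 × 0.5710 = 24.10 mg/L, and at the critical point k_r D_c = k_1 L, so D_c = (0.240/0.679) × 24.10 = 8.518 mg/L.
Minimum DO = C_s − D_c = 10.1 − 8.518 = 1.582 mg/L.
x_c = v t_c = 0.558 m/s × 2.335 d × 86400 s/d = 112600 m ≈ 113 km.

t_c ≈ 2.33 d; D_c ≈ 8.52 mg/L; min DO ≈ 1.58 mg/L; x_c ≈ 113 km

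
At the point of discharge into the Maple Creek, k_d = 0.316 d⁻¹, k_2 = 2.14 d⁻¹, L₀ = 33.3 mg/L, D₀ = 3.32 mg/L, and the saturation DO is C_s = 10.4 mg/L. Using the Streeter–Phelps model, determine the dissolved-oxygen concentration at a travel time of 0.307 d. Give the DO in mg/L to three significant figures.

k_d L₀/(k_2−k_d) = 0.316×33.3/(2.14−0.316) = 10.52/1.824 = 5.769 mg/L.
e^(−k_d t) = e^(−0.316×0.3070) = 0.9075; e^(−k_2 t) = e^(−2.14×0.3070) = 0.5184.
D = 5.769 × (0.9075 − 0.5184) + 3.32 × 0.5184 = 2.245 + 1.721 = 3.966 mg/L.
DO = C_s − D = 10.4 − 3.966 = 6.434 mg/L.

DO ≈ 6.43 mg/L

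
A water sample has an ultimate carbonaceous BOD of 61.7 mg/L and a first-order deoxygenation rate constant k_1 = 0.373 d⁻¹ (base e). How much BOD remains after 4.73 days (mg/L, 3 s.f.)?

L ≈ 10.6 mg/L

L_t = L₀ e^(−k_1 t) = 61.7 × e^(−0.373×4.73) = 61.7 × 0.1713 = 10.57 mg/L.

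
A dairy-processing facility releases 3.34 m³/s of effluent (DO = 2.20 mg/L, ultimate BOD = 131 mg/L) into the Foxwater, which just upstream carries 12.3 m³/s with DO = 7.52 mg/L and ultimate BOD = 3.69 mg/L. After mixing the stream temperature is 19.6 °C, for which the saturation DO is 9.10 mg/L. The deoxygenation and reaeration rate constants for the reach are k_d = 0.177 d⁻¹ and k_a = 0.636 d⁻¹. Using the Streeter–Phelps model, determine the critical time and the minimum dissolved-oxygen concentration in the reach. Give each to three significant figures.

Mixed DO = (12.3×7.52 + 3.34×2.20)/(12.3+3.34) = 99.84/15.64 = 6.384 mg/L.
Mixed L₀ = (12.3×3.69 + 3.34×131)/(15.64) = 482.9/15.64 = 30.88 mg/L.
Initial deficit D₀ = C_s − DO₀ = 9.10 − 6.384 = 2.716 mg/L.
t_c = (1/0.4590) ln[(0.636/0.177)(1 − 2.716×0.4590/(0.177×30.88))] = 2.179 × ln(2.774) = 2.223 d.
D_c = (0.177/0.636) × 30.88 × e^(−0.177×2.223) = 0.2783 × 30.88 × 0.6748 = 5.798 mg/L.
Minimum DO = 9.10 − 5.798 = 3.302 mg/L.

t_c ≈ 2.22 d; minimum DO ≈ 3.30 mg/L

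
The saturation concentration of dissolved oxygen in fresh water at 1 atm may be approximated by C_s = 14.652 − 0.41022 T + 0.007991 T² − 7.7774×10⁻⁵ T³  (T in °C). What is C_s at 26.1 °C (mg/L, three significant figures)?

C_s ≈ 8.01 mg/L

C_s = 14.652 − 0.41022×26.1 + 0.007991×26.1² − 7.7774×10⁻⁵×26.1³ = 8.006 mg/L.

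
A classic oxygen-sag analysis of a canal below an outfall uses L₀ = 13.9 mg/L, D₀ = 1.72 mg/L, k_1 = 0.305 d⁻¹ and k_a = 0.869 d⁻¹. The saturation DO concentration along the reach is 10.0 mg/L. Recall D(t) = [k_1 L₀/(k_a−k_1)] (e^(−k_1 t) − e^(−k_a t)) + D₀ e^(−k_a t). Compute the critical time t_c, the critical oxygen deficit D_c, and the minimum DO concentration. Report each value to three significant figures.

t_c ≈ 1.40 d; D_c ≈ 3.19 mg/L; min DO ≈ 6.81 mg/L

t_c = [1/(k_a−k_1)] ln[(k_a/k_1)(1 − D₀(k_a−k_1)/(k_1 L₀))]
= [1/(0.869−0.305)] ln[(0.869/0.305)(1 − 1.72×0.5640/(0.305×13.9))]
= (1/0.5640) ln[2.849 × 0.7712] = 1.773 × ln(2.197) = 1.773 × 0.7872 = 1.396 d.
D_c = (k_1/k_a) L₀ e^(−k_1 t_c) = (0.305/0.869) × 13.9 × e^(−0.305×1.396) = 0.3510 × 13.9 × 0.6533 = 3.187 mg/L.
Minimum DO = C_s − D_c = 10.0 − 3.187 = 6.813 mg/L.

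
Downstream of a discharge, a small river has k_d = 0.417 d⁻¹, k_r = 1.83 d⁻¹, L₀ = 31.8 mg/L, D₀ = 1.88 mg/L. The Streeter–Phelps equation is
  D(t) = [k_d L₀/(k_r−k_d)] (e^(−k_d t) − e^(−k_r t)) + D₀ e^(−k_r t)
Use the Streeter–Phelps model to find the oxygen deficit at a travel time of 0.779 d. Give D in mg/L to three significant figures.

k_d L₀/(k_r−k_d) = 0.417×31.8/(1.83−0.417) = 13.26/1.413 = 9.385 mg/L.
e^(−k_d t) = e^(−0.417×0.7790) = 0.7226; e^(−k_r t) = e^(−1.83×0.7790) = 0.2404.
D = 9.385 × (0.7226 − 0.2404) + 1.88 × 0.2404 = 4.526 + 0.4519 = 4.978 mg/L.

D ≈ 4.98 mg/L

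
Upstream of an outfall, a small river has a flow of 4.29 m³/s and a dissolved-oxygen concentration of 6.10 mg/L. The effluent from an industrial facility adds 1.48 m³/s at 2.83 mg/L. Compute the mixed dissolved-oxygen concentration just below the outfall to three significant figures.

5.26 mg/L

Flow-weighted mixing: C = (Q_r C_r + Q_w C_w)/(Q_r + Q_w)
= (4.29×6.10 + 1.48×2.83)/(4.29 + 1.48) = 30.36/5.770 = 5.261 mg/L.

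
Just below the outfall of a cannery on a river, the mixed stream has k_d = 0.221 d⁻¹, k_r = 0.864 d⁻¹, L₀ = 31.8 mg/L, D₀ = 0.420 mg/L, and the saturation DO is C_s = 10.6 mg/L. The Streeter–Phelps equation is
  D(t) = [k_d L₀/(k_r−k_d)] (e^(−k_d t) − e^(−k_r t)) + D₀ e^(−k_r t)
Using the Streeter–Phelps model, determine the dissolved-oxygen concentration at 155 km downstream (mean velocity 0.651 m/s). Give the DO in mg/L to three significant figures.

DO ≈ 5.63 mg/L

Travel time t = x/v = 155 km / (0.651 m/s) = 155000 m / 0.651 m/s = 238100 s = 2.756 d.
k_d L₀/(k_r−k_d) = 0.221×31.8/(0.864−0.221) = 7.028/0.6430 = 10.93 mg/L.
e^(−k_d t) = e^(−0.221×2.756) = 0.5439; e^(−k_r t) = e^(−0.864×2.756) = 0.09246.
D = 10.93 × (0.5439 − 0.09246) + 0.420 × 0.09246 = 4.934 + 0.03883 = 4.973 mg/L.
DO = C_s − D = 10.6 − 4.973 = 5.627 mg/L.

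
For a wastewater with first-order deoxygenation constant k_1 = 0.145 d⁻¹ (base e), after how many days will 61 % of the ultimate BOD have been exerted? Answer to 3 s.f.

y/L₀ = 1 − e^(−k_1 t) = 0.61 ⇒ e^(−k_1 t) = 0.390
t = −ln(0.390) / 0.145 = 0.9416 / 0.145 = 6.494 d.

t ≈ 6.49 d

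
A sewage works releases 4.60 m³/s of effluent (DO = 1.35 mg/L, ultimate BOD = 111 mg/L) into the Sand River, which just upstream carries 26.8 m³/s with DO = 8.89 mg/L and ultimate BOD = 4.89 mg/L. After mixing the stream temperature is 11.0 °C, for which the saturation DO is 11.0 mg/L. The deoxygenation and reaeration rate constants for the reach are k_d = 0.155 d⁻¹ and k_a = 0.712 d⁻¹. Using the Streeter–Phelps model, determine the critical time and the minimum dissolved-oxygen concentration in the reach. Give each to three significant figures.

Mixed DO = (26.8×8.89 + 4.60×1.35)/(26.8+4.60) = 244.5/31.40 = 7.785 mg/L.
Mixed L₀ = (26.8×4.89 + 4.60×111)/(31.40) = 641.7/31.40 = 20.43 mg/L.
Initial deficit D₀ = C_s − DO₀ = 11.0 − 7.785 = 3.215 mg/L.
t_c = (1/0.5570) ln[(0.712/0.155)(1 − 3.215×0.5570/(0.155×20.43))] = 1.795 × ln(1.997) = 1.242 d.
D_c = (0.155/0.712) × 20.43 × e^(−0.155×1.242) = 0.2177 × 20.43 × 0.8249 = 3.670 mg/L.
Minimum DO = 11.0 − 3.670 = 7.330 mg/L.

t_c ≈ 1.24 d; minimum DO ≈ 7.33 mg/L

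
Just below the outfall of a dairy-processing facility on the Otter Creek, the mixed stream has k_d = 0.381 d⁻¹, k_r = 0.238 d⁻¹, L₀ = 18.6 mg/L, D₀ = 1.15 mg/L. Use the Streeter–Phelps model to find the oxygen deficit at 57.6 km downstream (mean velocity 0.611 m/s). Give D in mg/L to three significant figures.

D ≈ 6.41 mg/L

Travel time t = x/v = 57.6 km / (0.611 m/s) = 57600 m / 0.611 m/s = 94270 s = 1.091 d.
k_d L₀/(k_r−k_d) = 0.381×18.6/(0.238−0.381) = 7.087/-0.1430 = -49.56 mg/L.
e^(−k_d t) = e^(−0.381×1.091) = 0.6599; e^(−k_r t) = e^(−0.238×1.091) = 0.7713.
D = -49.56 × (0.6599 − 0.7713) + 1.15 × 0.7713 = 5.522 + 0.8870 = 6.409 mg/L.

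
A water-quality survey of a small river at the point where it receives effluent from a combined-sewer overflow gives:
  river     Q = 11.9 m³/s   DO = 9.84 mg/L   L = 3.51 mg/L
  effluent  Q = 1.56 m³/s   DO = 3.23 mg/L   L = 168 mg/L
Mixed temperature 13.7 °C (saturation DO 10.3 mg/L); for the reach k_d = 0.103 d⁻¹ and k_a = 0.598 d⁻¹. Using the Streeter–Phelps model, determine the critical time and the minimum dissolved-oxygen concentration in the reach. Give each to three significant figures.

t_c ≈ 2.94 d; minimum DO ≈ 7.43 mg/L

Mixed DO = (11.9×9.84 + 1.56×3.23)/(11.9+1.56) = 122.1/13.46 = 9.074 mg/L.
Mixed L₀ = (11.9×3.51 + 1.56×168)/(13.46) = 303.8/13.46 = 22.57 mg/L.
Initial deficit D₀ = C_s − DO₀ = 10.3 − 9.074 = 1.226 mg/L.
t_c = (1/0.4950) ln[(0.598/0.103)(1 − 1.226×0.4950/(0.103×22.57))] = 2.020 × ln(4.290) = 2.942 d.
D_c = (0.103/0.598) × 22.57 × e^(−0.103×2.942) = 0.1722 × 22.57 × 0.7386 = 2.872 mg/L.
Minimum DO = 10.3 − 2.872 = 7.428 mg/L.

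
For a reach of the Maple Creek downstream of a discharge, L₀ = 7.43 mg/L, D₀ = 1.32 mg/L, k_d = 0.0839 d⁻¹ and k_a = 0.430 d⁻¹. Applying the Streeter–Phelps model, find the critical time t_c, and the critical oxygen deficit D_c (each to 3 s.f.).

At the critical point dD/dt = 0, so k_d L₀ e^(−k_d t) = k_a D. Substituting D(t) from the Streeter–Phelps equation and solving for t gives
t_c = ln[(k_a/k_d)(1 − D₀(k_a−k_d)/(k_d L₀))] / (k_a−k_d).
Here k_a−k_d = 0.3461 d⁻¹ and 1 − D₀(k_a−k_d)/(k_d L₀) = 1 − 1.32×0.3461/(0.0839×7.43) = 0.2671, so
t_c = ln(5.125 × 0.2671) / 0.3461 = 0.3142 / 0.3461 = 0.9077 d.
D_c = (k_d/k_a) L₀ e^(−k_d t_c) = (0.0839/0.430) × 7.43 × e^(−0.0839×0.9077) = 0.1951 × 7.43 × 0.9267 = 1.343 mg/L.

t_c ≈ 0.908 d; D_c ≈ 1.34 mg/L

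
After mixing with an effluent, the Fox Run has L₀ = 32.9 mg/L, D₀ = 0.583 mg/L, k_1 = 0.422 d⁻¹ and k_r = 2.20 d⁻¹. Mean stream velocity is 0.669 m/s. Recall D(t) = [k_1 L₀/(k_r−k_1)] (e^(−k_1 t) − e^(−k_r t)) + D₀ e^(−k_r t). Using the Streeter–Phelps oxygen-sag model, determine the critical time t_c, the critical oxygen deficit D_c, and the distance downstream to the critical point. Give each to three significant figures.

With k_r/k_1 = 5.213 and 1 − D₀(k_r−k_1)/(k_1 L₀) = 0.9253,
t_c = ln(5.213 × 0.9253) / (2.20 − 0.422) = ln(4.824) / 1.778 = 1.574/1.778 = 0.8850 d.
L(t_c) = L₀ e^(−k_1 t_c) = 32.9 × 0.6883 = 22.65 mg/L, and at the critical point k_r D_c = k_1 L, so D_c = (0.422/2.20) × 22.65 = 4.344 mg/L.
x_c = v t_c = 0.669 m/s × 0.8850 d × 86400 s/d = 51160 m ≈ 51.2 km.

t_c ≈ 0.885 d; D_c ≈ 4.34 mg/L; x_c ≈ 51.2 km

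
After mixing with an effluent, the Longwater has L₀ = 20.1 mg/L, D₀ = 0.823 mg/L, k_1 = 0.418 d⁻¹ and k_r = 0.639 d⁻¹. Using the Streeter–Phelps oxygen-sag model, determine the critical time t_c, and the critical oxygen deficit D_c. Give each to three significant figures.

t_c ≈ 1.82 d; D_c ≈ 6.14 mg/L

With k_r/k_1 = 1.529 and 1 − D₀(k_r−k_1)/(k_1 L₀) = 0.9784,
t_c = ln(1.529 × 0.9784) / (0.639 − 0.418) = ln(1.496) / 0.2210 = 0.4025/0.2210 = 1.821 d.
L(t_c) = L₀ e^(−k_1 t_c) = 20.1 × 0.4670 = 9.387 mg/L, and at the critical point k_r D_c = k_1 L, so D_c = (0.418/0.639) × 9.387 = 6.141 mg/L.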